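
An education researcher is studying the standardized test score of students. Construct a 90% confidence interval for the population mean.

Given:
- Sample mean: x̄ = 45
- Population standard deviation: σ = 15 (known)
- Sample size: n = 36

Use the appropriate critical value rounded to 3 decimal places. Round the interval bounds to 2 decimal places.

The population standard deviation σ is known, so use a z-interval (standard normal critical value).

For 90% confidence, z* = 1.645 (from standard normal table)

Standard error: SE = σ/√n = 15/√36 = 2.500000

Margin of error: E = z* × SE = 1.645 × 2.500000 = 4.1125

Z-interval: x̄ ± E = 45 ± 4.1125 = (40.8875, 49.1125)

Rounded to 2 decimal places:

(40.89, 49.11)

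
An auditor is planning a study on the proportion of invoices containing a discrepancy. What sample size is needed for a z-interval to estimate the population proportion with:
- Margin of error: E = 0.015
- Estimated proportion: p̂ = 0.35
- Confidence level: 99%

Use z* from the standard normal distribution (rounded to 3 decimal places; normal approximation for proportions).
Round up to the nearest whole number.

Using z* for proportion z-interval (normal approximation).

For 99% confidence, z* = 2.576 (from standard normal table)

Sample size formula for proportion z-interval: n = z*²p̂(1-p̂)/E²

n = 2.576² × 0.35 × 0.65 / 0.015²
  = 6.635776 × 0.2275 / 0.000225
  = 6709.5068

Round up to the nearest whole number: n = 6710

6710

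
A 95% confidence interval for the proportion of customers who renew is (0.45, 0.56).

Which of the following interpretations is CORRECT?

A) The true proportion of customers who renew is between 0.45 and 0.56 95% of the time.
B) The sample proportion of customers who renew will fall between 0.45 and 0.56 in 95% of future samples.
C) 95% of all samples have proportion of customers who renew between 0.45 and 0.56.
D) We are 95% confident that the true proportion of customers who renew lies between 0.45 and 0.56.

A confidence interval represents our confidence in the procedure, not a probability statement about the parameter.

Key concept: If we repeated this sampling process many times and computed a 95% CI each time, about 95% of those intervals would contain the true population parameter.

For this specific interval (0.45, 0.56):
- Midpoint (point estimate): 0.505
- Margin of error: 0.055

The correct interpretation is the one stating confidence that the true parameter lies in the interval — option D.

D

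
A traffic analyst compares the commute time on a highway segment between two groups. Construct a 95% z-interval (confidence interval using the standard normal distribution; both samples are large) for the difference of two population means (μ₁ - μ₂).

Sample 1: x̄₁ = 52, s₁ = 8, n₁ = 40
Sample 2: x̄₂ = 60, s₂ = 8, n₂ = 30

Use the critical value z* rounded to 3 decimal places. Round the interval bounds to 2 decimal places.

Both samples are large (n₁ = 40 ≥ 30, n₂ = 30 ≥ 30), so a z-interval for the difference of means applies.

Point estimate: x̄₁ - x̄₂ = 52 - 60 = -8

Standard error: SE = √(s₁²/n₁ + s₂²/n₂)
= √(8²/40 + 8²/30)
= √(1.600000 + 2.133333)
= 1.932184

For 95% confidence, z* = 1.96 (from standard normal table)
Margin of error: E = z* × SE = 1.96 × 1.932184 = 3.7871

Z-interval: (x̄₁ - x̄₂) ± E = -8 ± 3.7871 = (-11.7871, -4.2129)

Rounded to 2 decimal places:

(-11.79, -4.21)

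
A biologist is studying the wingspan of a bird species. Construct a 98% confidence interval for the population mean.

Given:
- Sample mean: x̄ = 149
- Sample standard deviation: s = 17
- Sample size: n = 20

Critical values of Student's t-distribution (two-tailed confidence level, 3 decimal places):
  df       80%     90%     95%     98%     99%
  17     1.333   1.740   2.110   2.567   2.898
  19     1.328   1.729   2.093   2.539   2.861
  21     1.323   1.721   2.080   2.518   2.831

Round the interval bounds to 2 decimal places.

The population standard deviation σ is unknown (only the sample standard deviation s is given), so use a t-interval with df = n - 1 = 20 - 1 = 19.

For 98% confidence with df = 19, t* = 2.539 (from t-table)

Standard error: SE = s/√n = 17/√20 = 3.801316

Margin of error: E = t* × SE = 2.539 × 3.801316 = 9.6515

T-interval: x̄ ± E = 149 ± 9.6515 = (139.3485, 158.6515)

Rounded to 2 decimal places:

(139.35, 158.65)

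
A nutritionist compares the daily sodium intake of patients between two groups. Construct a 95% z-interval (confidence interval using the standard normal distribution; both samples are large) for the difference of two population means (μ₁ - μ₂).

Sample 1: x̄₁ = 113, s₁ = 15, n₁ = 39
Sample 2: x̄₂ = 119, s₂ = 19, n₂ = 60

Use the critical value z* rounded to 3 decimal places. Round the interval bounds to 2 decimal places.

Both samples are large (n₁ = 39 ≥ 30, n₂ = 60 ≥ 30), so a z-interval for the difference of means applies.

Point estimate: x̄₁ - x̄₂ = 113 - 119 = -6

Standard error: SE = √(s₁²/n₁ + s₂²/n₂)
= √(15²/39 + 19²/60)
= √(5.769231 + 6.016667)
= 3.433059

For 95% confidence, z* = 1.96 (from standard normal table)
Margin of error: E = z* × SE = 1.96 × 3.433059 = 6.7288

Z-interval: (x̄₁ - x̄₂) ± E = -6 ± 6.7288 = (-12.7288, 0.7288)

Rounded to 2 decimal places:

(-12.73, 0.73)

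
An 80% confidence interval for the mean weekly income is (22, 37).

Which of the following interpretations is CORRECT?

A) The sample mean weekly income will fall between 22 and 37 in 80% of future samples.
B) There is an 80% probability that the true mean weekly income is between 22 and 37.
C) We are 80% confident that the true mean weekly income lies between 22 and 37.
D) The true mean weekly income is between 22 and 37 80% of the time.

A confidence interval represents our confidence in the procedure, not a probability statement about the parameter.

Key concept: If we repeated this sampling process many times and computed an 80% CI each time, about 80% of those intervals would contain the true population parameter.

For this specific interval (22, 37):
- Midpoint (point estimate): 29.5
- Margin of error: 7.5

The correct interpretation is the one stating confidence that the true parameter lies in the interval — option C.

C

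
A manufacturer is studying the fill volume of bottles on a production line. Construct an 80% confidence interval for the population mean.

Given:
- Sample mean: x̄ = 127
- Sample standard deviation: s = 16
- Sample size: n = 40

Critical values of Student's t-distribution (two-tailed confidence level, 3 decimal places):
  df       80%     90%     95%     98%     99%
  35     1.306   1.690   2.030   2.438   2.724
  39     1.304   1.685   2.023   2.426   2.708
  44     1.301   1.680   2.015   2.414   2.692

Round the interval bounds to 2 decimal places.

The population standard deviation σ is unknown (only the sample standard deviation s is given), so use a t-interval with df = n - 1 = 40 - 1 = 39.

For 80% confidence with df = 39, t* = 1.304 (from t-table)

Standard error: SE = s/√n = 16/√40 = 2.529822

Margin of error: E = t* × SE = 1.304 × 2.529822 = 3.2989

T-interval: x̄ ± E = 127 ± 3.2989 = (123.7011, 130.2989)

Rounded to 2 decimal places:

(123.70, 130.30)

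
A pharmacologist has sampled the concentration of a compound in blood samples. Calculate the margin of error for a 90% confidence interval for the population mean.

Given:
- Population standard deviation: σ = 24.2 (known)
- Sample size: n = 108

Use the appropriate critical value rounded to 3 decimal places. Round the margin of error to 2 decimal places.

The population standard deviation σ is known, so use the z-interval margin of error formula.

For 90% confidence, z* = 1.645 (from standard normal table)

Margin of error formula for z-interval: E = z* × σ/√n

E = 1.645 × 24.2/√108
  = 1.645 × 2.328646
  = 3.8306

Rounded to 2 decimal places:

3.83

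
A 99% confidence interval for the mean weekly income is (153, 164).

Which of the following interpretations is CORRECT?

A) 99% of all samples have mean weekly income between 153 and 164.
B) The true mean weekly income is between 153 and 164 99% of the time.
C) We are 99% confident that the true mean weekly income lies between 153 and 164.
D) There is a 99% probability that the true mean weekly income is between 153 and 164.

A confidence interval represents our confidence in the procedure, not a probability statement about the parameter.

Key concept: If we repeated this sampling process many times and computed a 99% CI each time, about 99% of those intervals would contain the true population parameter.

For this specific interval (153, 164):
- Midpoint (point estimate): 158.5
- Margin of error: 5.5

The correct interpretation is the one stating confidence that the true parameter lies in the interval — option C.

C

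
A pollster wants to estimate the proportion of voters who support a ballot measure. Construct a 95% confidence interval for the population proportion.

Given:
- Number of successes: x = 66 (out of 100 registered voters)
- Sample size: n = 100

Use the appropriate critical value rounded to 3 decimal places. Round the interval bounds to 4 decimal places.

Sample proportion: p̂ = 66/100 = 0.660000

Check conditions for normal approximation:
  np̂ = 66 ≥ 10 ✓
  n(1-p̂) = 34 ≥ 10 ✓

The sample is large enough, so use a z-interval (normal approximation) for the proportion.

For 95% confidence, z* = 1.96 (from standard normal table)

Standard error: SE = √(p̂(1-p̂)/n) = √(0.660000×0.340000/100) = 0.04737088

Margin of error: E = z* × SE = 1.96 × 0.04737088 = 0.092847

Z-interval: p̂ ± E = 0.660000 ± 0.092847 = (0.567153, 0.752847)

Rounded to 4 decimal places:

(0.5672, 0.7528)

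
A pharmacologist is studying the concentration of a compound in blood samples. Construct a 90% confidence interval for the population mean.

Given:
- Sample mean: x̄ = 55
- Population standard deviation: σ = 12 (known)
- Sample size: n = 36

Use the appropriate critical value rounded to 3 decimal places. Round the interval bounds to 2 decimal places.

The population standard deviation σ is known, so use a z-interval (standard normal critical value).

For 90% confidence, z* = 1.645 (from standard normal table)

Standard error: SE = σ/√n = 12/√36 = 2.000000

Margin of error: E = z* × SE = 1.645 × 2.000000 = 3.2900

Z-interval: x̄ ± E = 55 ± 3.2900 = (51.7100, 58.2900)

Rounded to 2 decimal places:

(51.71, 58.29)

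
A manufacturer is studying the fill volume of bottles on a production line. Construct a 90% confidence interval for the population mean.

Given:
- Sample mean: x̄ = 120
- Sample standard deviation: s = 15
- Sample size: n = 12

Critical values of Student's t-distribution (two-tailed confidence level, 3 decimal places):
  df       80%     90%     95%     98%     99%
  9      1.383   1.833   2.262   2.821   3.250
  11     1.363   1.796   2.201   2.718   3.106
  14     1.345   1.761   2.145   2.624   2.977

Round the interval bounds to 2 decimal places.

The population standard deviation σ is unknown (only the sample standard deviation s is given), so use a t-interval with df = n - 1 = 12 - 1 = 11.

For 90% confidence with df = 11, t* = 1.796 (from t-table)

Standard error: SE = s/√n = 15/√12 = 4.330127

Margin of error: E = t* × SE = 1.796 × 4.330127 = 7.7769

T-interval: x̄ ± E = 120 ± 7.7769 = (112.2231, 127.7769)

Rounded to 2 decimal places:

(112.22, 127.78)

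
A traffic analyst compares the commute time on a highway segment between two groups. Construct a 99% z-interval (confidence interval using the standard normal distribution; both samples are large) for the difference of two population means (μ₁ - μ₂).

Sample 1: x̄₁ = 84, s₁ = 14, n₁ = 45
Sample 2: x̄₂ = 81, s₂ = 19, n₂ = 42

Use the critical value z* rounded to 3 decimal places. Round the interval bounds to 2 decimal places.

Both samples are large (n₁ = 45 ≥ 30, n₂ = 42 ≥ 30), so a z-interval for the difference of means applies.

Point estimate: x̄₁ - x̄₂ = 84 - 81 = 3

Standard error: SE = √(s₁²/n₁ + s₂²/n₂)
= √(14²/45 + 19²/42)
= √(4.355556 + 8.595238)
= 3.598721

For 99% confidence, z* = 2.576 (from standard normal table)
Margin of error: E = z* × SE = 2.576 × 3.598721 = 9.2703

Z-interval: (x̄₁ - x̄₂) ± E = 3 ± 9.2703 = (-6.2703, 12.2703)

Rounded to 2 decimal places:

(-6.27, 12.27)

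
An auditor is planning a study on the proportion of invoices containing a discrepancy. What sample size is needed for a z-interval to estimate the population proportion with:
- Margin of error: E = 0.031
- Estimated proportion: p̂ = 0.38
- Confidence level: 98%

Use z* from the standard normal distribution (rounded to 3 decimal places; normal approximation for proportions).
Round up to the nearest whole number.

Using z* for proportion z-interval (normal approximation).

For 98% confidence, z* = 2.326 (from standard normal table)

Sample size formula for proportion z-interval: n = z*²p̂(1-p̂)/E²

n = 2.326² × 0.38 × 0.62 / 0.031²
  = 5.410276 × 0.2356 / 0.000961
  = 1326.3902

Round up to the nearest whole number: n = 1327

1327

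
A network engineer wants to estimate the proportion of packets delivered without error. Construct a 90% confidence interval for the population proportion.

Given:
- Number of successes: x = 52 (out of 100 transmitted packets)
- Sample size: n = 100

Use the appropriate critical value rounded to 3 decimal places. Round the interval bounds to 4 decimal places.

Sample proportion: p̂ = 52/100 = 0.520000

Check conditions for normal approximation:
  np̂ = 52 ≥ 10 ✓
  n(1-p̂) = 48 ≥ 10 ✓

The sample is large enough, so use a z-interval (normal approximation) for the proportion.

For 90% confidence, z* = 1.645 (from standard normal table)

Standard error: SE = √(p̂(1-p̂)/n) = √(0.520000×0.480000/100) = 0.04995998

Margin of error: E = z* × SE = 1.645 × 0.04995998 = 0.082184

Z-interval: p̂ ± E = 0.520000 ± 0.082184 = (0.437816, 0.602184)

Rounded to 4 decimal places:

(0.4378, 0.6022)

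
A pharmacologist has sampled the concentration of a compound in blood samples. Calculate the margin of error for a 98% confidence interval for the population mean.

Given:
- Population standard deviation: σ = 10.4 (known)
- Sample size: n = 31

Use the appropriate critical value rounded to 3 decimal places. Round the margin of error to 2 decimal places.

The population standard deviation σ is known, so use the z-interval margin of error formula.

For 98% confidence, z* = 2.326 (from standard normal table)

Margin of error formula for z-interval: E = z* × σ/√n

E = 2.326 × 10.4/√31
  = 2.326 × 1.867895
  = 4.3447

Rounded to 2 decimal places:

4.34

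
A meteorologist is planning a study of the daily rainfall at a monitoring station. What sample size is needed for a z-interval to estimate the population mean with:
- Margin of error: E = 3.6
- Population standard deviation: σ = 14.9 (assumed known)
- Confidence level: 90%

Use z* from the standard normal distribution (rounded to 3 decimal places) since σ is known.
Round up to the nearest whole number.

Using z* since population σ is known (z-interval formula).

For 90% confidence, z* = 1.645 (from standard normal table)

Sample size formula for z-interval: n = (z*σ/E)²

n = (1.645 × 14.9 / 3.6)²
  = (6.808472)²
  = 46.3553

Round up to the nearest whole number: n = 47

47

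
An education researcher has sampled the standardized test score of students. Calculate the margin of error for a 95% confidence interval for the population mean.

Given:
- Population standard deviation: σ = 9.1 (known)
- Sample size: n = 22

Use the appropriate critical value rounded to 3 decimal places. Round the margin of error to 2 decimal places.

The population standard deviation σ is known, so use the z-interval margin of error formula.

For 95% confidence, z* = 1.96 (from standard normal table)

Margin of error formula for z-interval: E = z* × σ/√n

E = 1.96 × 9.1/√22
  = 1.96 × 1.940127
  = 3.8026

Rounded to 2 decimal places:

3.80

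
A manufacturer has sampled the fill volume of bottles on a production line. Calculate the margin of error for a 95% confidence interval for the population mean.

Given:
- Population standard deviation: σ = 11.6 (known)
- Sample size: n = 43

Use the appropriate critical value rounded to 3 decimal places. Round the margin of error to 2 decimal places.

The population standard deviation σ is known, so use the z-interval margin of error formula.

For 95% confidence, z* = 1.96 (from standard normal table)

Margin of error formula for z-interval: E = z* × σ/√n

E = 1.96 × 11.6/√43
  = 1.96 × 1.768983
  = 3.4672

Rounded to 2 decimal places:

3.47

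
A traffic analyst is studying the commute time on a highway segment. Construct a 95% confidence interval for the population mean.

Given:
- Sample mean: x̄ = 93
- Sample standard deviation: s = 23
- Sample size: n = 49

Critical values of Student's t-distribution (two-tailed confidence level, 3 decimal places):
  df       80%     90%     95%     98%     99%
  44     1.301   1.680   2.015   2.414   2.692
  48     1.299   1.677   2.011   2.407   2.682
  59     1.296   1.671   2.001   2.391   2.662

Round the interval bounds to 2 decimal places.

The population standard deviation σ is unknown (only the sample standard deviation s is given), so use a t-interval with df = n - 1 = 49 - 1 = 48.

For 95% confidence with df = 48, t* = 2.011 (from t-table)

Standard error: SE = s/√n = 23/√49 = 3.285714

Margin of error: E = t* × SE = 2.011 × 3.285714 = 6.6076

T-interval: x̄ ± E = 93 ± 6.6076 = (86.3924, 99.6076)

Rounded to 2 decimal places:

(86.39, 99.61)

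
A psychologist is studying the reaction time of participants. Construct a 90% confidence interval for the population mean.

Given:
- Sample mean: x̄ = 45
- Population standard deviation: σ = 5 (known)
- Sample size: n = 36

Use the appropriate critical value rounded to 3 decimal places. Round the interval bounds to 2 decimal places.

The population standard deviation σ is known, so use a z-interval (standard normal critical value).

For 90% confidence, z* = 1.645 (from standard normal table)

Standard error: SE = σ/√n = 5/√36 = 0.833333

Margin of error: E = z* × SE = 1.645 × 0.833333 = 1.3708

Z-interval: x̄ ± E = 45 ± 1.3708 = (43.6292, 46.3708)

Rounded to 2 decimal places:

(43.63, 46.37)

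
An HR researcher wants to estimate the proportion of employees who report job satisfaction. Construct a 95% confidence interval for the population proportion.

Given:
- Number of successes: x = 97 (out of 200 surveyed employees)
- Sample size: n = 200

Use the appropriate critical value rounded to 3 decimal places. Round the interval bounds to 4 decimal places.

Sample proportion: p̂ = 97/200 = 0.485000

Check conditions for normal approximation:
  np̂ = 97 ≥ 10 ✓
  n(1-p̂) = 103 ≥ 10 ✓

The sample is large enough, so use a z-interval (normal approximation) for the proportion.

For 95% confidence, z* = 1.96 (from standard normal table)

Standard error: SE = √(p̂(1-p̂)/n) = √(0.485000×0.515000/200) = 0.03533943

Margin of error: E = z* × SE = 1.96 × 0.03533943 = 0.069265

Z-interval: p̂ ± E = 0.485000 ± 0.069265 = (0.415735, 0.554265)

Rounded to 4 decimal places:

(0.4157, 0.5543)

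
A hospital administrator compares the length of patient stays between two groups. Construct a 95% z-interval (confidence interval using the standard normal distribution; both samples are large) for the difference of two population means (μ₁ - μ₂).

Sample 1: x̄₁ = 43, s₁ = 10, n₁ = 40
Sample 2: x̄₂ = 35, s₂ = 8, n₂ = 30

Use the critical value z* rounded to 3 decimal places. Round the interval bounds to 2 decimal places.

Both samples are large (n₁ = 40 ≥ 30, n₂ = 30 ≥ 30), so a z-interval for the difference of means applies.

Point estimate: x̄₁ - x̄₂ = 43 - 35 = 8

Standard error: SE = √(s₁²/n₁ + s₂²/n₂)
= √(10²/40 + 8²/30)
= √(2.500000 + 2.133333)
= 2.152518

For 95% confidence, z* = 1.96 (from standard normal table)
Margin of error: E = z* × SE = 1.96 × 2.152518 = 4.2189

Z-interval: (x̄₁ - x̄₂) ± E = 8 ± 4.2189 = (3.7811, 12.2189)

Rounded to 2 decimal places:

(3.78, 12.22)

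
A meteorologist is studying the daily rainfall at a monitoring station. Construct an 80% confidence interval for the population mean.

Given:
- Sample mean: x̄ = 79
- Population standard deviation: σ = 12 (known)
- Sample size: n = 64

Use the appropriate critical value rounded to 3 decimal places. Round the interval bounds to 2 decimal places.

The population standard deviation σ is known, so use a z-interval (standard normal critical value).

For 80% confidence, z* = 1.282 (from standard normal table)

Standard error: SE = σ/√n = 12/√64 = 1.500000

Margin of error: E = z* × SE = 1.282 × 1.500000 = 1.9230

Z-interval: x̄ ± E = 79 ± 1.9230 = (77.0770, 80.9230)

Rounded to 2 decimal places:

(77.08, 80.92)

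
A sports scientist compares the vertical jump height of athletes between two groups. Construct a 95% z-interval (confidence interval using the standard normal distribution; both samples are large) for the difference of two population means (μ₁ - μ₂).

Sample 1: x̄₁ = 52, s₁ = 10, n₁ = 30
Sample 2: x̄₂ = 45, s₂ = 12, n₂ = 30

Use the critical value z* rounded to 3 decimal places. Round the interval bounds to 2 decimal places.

Both samples are large (n₁ = 30 ≥ 30, n₂ = 30 ≥ 30), so a z-interval for the difference of means applies.

Point estimate: x̄₁ - x̄₂ = 52 - 45 = 7

Standard error: SE = √(s₁²/n₁ + s₂²/n₂)
= √(10²/30 + 12²/30)
= √(3.333333 + 4.800000)
= 2.851900

For 95% confidence, z* = 1.96 (from standard normal table)
Margin of error: E = z* × SE = 1.96 × 2.851900 = 5.5897

Z-interval: (x̄₁ - x̄₂) ± E = 7 ± 5.5897 = (1.4103, 12.5897)

Rounded to 2 decimal places:

(1.41, 12.59)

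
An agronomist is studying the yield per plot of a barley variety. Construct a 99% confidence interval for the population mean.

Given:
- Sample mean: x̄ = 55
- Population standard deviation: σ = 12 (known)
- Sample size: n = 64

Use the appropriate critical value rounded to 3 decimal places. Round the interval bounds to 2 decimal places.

The population standard deviation σ is known, so use a z-interval (standard normal critical value).

For 99% confidence, z* = 2.576 (from standard normal table)

Standard error: SE = σ/√n = 12/√64 = 1.500000

Margin of error: E = z* × SE = 2.576 × 1.500000 = 3.8640

Z-interval: x̄ ± E = 55 ± 3.8640 = (51.1360, 58.8640)

Rounded to 2 decimal places:

(51.14, 58.86)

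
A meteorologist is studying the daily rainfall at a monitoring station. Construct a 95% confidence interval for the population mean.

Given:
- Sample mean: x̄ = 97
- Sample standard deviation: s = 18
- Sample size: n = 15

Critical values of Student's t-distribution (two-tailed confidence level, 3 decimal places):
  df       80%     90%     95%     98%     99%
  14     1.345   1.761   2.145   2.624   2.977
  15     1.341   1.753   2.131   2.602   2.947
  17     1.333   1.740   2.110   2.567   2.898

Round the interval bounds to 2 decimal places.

The population standard deviation σ is unknown (only the sample standard deviation s is given), so use a t-interval with df = n - 1 = 15 - 1 = 14.

For 95% confidence with df = 14, t* = 2.145 (from t-table)

Standard error: SE = s/√n = 18/√15 = 4.647580

Margin of error: E = t* × SE = 2.145 × 4.647580 = 9.9691

T-interval: x̄ ± E = 97 ± 9.9691 = (87.0309, 106.9691)

Rounded to 2 decimal places:

(87.03, 106.97)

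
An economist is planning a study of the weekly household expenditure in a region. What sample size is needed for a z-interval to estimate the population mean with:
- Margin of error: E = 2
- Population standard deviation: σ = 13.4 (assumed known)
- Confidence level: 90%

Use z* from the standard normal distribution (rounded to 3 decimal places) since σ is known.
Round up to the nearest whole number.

Using z* since population σ is known (z-interval formula).

For 90% confidence, z* = 1.645 (from standard normal table)

Sample size formula for z-interval: n = (z*σ/E)²

n = (1.645 × 13.4 / 2)²
  = (11.021500)²
  = 121.4735

Round up to the nearest whole number: n = 122

122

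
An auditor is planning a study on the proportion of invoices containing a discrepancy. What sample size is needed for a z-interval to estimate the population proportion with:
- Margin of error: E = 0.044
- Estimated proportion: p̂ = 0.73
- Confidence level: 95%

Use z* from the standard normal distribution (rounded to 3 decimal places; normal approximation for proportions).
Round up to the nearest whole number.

Using z* for proportion z-interval (normal approximation).

For 95% confidence, z* = 1.96 (from standard normal table)

Sample size formula for proportion z-interval: n = z*²p̂(1-p̂)/E²

n = 1.96² × 0.73 × 0.27 / 0.044²
  = 3.8416 × 0.1971 / 0.001936
  = 391.1050

Round up to the nearest whole number: n = 392

392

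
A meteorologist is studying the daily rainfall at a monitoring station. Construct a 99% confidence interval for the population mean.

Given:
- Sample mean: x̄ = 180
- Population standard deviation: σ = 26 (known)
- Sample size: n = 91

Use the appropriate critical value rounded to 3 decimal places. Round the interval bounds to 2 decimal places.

The population standard deviation σ is known, so use a z-interval (standard normal critical value).

For 99% confidence, z* = 2.576 (from standard normal table)

Standard error: SE = σ/√n = 26/√91 = 2.725541

Margin of error: E = z* × SE = 2.576 × 2.725541 = 7.0210

Z-interval: x̄ ± E = 180 ± 7.0210 = (172.9790, 187.0210)

Rounded to 2 decimal places:

(172.98, 187.02)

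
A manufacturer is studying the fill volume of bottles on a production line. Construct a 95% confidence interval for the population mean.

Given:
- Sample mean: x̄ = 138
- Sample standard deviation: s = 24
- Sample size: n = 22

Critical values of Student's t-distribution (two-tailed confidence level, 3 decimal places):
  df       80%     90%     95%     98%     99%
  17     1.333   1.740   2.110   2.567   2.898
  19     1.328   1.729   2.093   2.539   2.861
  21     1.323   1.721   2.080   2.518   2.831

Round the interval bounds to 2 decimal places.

The population standard deviation σ is unknown (only the sample standard deviation s is given), so use a t-interval with df = n - 1 = 22 - 1 = 21.

For 95% confidence with df = 21, t* = 2.080 (from t-table)

Standard error: SE = s/√n = 24/√22 = 5.116817

Margin of error: E = t* × SE = 2.080 × 5.116817 = 10.6430

T-interval: x̄ ± E = 138 ± 10.6430 = (127.3570, 148.6430)

Rounded to 2 decimal places:

(127.36, 148.64)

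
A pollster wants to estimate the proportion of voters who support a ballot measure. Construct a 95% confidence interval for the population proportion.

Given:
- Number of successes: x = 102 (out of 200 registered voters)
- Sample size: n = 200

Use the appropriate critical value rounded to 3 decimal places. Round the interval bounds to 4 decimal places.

Sample proportion: p̂ = 102/200 = 0.510000

Check conditions for normal approximation:
  np̂ = 102 ≥ 10 ✓
  n(1-p̂) = 98 ≥ 10 ✓

The sample is large enough, so use a z-interval (normal approximation) for the proportion.

For 95% confidence, z* = 1.96 (from standard normal table)

Standard error: SE = √(p̂(1-p̂)/n) = √(0.510000×0.490000/200) = 0.03534827

Margin of error: E = z* × SE = 1.96 × 0.03534827 = 0.069283

Z-interval: p̂ ± E = 0.510000 ± 0.069283 = (0.440717, 0.579283)

Rounded to 4 decimal places:

(0.4407, 0.5793)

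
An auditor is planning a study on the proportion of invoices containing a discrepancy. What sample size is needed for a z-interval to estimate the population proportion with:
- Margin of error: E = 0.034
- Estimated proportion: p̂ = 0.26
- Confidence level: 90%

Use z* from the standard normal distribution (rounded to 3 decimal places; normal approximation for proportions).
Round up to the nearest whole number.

Using z* for proportion z-interval (normal approximation).

For 90% confidence, z* = 1.645 (from standard normal table)

Sample size formula for proportion z-interval: n = z*²p̂(1-p̂)/E²

n = 1.645² × 0.26 × 0.74 / 0.034²
  = 2.706025 × 0.1924 / 0.001156
  = 450.3799

Round up to the nearest whole number: n = 451

451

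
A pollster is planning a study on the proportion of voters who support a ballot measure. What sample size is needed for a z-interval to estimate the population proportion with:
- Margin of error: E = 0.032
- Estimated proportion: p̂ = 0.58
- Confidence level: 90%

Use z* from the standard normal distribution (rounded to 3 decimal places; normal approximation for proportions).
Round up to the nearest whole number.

Using z* for proportion z-interval (normal approximation).

For 90% confidence, z* = 1.645 (from standard normal table)

Sample size formula for proportion z-interval: n = z*²p̂(1-p̂)/E²

n = 1.645² × 0.58 × 0.42 / 0.032²
  = 2.706025 × 0.2436 / 0.001024
  = 643.7380

Round up to the nearest whole number: n = 644

644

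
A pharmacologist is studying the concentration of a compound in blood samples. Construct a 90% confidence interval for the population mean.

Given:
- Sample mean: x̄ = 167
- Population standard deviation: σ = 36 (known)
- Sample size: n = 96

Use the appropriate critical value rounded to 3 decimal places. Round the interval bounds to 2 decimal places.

The population standard deviation σ is known, so use a z-interval (standard normal critical value).

For 90% confidence, z* = 1.645 (from standard normal table)

Standard error: SE = σ/√n = 36/√96 = 3.674235

Margin of error: E = z* × SE = 1.645 × 3.674235 = 6.0441

Z-interval: x̄ ± E = 167 ± 6.0441 = (160.9559, 173.0441)

Rounded to 2 decimal places:

(160.96, 173.04)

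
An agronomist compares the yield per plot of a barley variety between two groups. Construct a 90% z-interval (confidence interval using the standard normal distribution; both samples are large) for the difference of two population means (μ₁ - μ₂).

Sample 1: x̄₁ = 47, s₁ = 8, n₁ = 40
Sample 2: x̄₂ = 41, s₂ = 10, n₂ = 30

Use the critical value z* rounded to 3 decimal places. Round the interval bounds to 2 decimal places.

Both samples are large (n₁ = 40 ≥ 30, n₂ = 30 ≥ 30), so a z-interval for the difference of means applies.

Point estimate: x̄₁ - x̄₂ = 47 - 41 = 6

Standard error: SE = √(s₁²/n₁ + s₂²/n₂)
= √(8²/40 + 10²/30)
= √(1.600000 + 3.333333)
= 2.221111

For 90% confidence, z* = 1.645 (from standard normal table)
Margin of error: E = z* × SE = 1.645 × 2.221111 = 3.6537

Z-interval: (x̄₁ - x̄₂) ± E = 6 ± 3.6537 = (2.3463, 9.6537)

Rounded to 2 decimal places:

(2.35, 9.65)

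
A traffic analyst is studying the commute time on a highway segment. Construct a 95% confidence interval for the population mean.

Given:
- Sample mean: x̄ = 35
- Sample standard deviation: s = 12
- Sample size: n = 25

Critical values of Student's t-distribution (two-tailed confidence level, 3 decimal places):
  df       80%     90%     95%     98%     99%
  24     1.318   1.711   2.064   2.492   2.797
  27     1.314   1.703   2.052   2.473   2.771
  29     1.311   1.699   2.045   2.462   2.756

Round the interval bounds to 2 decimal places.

The population standard deviation σ is unknown (only the sample standard deviation s is given), so use a t-interval with df = n - 1 = 25 - 1 = 24.

For 95% confidence with df = 24, t* = 2.064 (from t-table)

Standard error: SE = s/√n = 12/√25 = 2.400000

Margin of error: E = t* × SE = 2.064 × 2.400000 = 4.9536

T-interval: x̄ ± E = 35 ± 4.9536 = (30.0464, 39.9536)

Rounded to 2 decimal places:

(30.05, 39.95)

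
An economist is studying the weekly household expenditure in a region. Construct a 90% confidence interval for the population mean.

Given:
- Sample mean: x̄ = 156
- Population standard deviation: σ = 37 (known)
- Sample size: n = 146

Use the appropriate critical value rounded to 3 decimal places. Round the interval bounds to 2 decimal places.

The population standard deviation σ is known, so use a z-interval (standard normal critical value).

For 90% confidence, z* = 1.645 (from standard normal table)

Standard error: SE = σ/√n = 37/√146 = 3.062142

Margin of error: E = z* × SE = 1.645 × 3.062142 = 5.0372

Z-interval: x̄ ± E = 156 ± 5.0372 = (150.9628, 161.0372)

Rounded to 2 decimal places:

(150.96, 161.04)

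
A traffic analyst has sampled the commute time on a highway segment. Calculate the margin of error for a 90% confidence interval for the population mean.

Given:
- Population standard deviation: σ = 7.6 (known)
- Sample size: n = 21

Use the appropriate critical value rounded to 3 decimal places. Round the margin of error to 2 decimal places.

The population standard deviation σ is known, so use the z-interval margin of error formula.

For 90% confidence, z* = 1.645 (from standard normal table)

Margin of error formula for z-interval: E = z* × σ/√n

E = 1.645 × 7.6/√21
  = 1.645 × 1.658456
  = 2.7282

Rounded to 2 decimal places:

2.73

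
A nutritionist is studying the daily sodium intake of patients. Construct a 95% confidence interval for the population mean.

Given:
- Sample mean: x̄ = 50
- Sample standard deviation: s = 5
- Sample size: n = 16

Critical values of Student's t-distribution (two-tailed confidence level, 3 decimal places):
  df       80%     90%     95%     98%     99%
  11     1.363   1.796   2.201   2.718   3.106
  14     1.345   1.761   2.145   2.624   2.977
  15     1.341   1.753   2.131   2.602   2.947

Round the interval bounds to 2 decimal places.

The population standard deviation σ is unknown (only the sample standard deviation s is given), so use a t-interval with df = n - 1 = 16 - 1 = 15.

For 95% confidence with df = 15, t* = 2.131 (from t-table)

Standard error: SE = s/√n = 5/√16 = 1.250000

Margin of error: E = t* × SE = 2.131 × 1.250000 = 2.6637

T-interval: x̄ ± E = 50 ± 2.6637 = (47.3362, 52.6638)

Rounded to 2 decimal places:

(47.34, 52.66)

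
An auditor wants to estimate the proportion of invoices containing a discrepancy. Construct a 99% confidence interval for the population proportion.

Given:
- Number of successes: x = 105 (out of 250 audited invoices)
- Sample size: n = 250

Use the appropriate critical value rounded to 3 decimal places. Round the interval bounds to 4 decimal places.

Sample proportion: p̂ = 105/250 = 0.420000

Check conditions for normal approximation:
  np̂ = 105 ≥ 10 ✓
  n(1-p̂) = 145 ≥ 10 ✓

The sample is large enough, so use a z-interval (normal approximation) for the proportion.

For 99% confidence, z* = 2.576 (from standard normal table)

Standard error: SE = √(p̂(1-p̂)/n) = √(0.420000×0.580000/250) = 0.03121538

Margin of error: E = z* × SE = 2.576 × 0.03121538 = 0.080411

Z-interval: p̂ ± E = 0.420000 ± 0.080411 = (0.339589, 0.500411)

Rounded to 4 decimal places:

(0.3396, 0.5004)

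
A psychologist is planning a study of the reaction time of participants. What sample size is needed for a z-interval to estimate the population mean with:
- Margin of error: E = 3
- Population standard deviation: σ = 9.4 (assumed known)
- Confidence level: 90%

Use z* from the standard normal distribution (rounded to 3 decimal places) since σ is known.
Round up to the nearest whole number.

Using z* since population σ is known (z-interval formula).

For 90% confidence, z* = 1.645 (from standard normal table)

Sample size formula for z-interval: n = (z*σ/E)²

n = (1.645 × 9.4 / 3)²
  = (5.154333)²
  = 26.5672

Round up to the nearest whole number: n = 27

27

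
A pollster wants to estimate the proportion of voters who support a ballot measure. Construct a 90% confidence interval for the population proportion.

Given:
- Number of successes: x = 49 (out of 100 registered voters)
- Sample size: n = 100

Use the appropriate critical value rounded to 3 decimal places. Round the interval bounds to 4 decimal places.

Sample proportion: p̂ = 49/100 = 0.490000

Check conditions for normal approximation:
  np̂ = 49 ≥ 10 ✓
  n(1-p̂) = 51 ≥ 10 ✓

The sample is large enough, so use a z-interval (normal approximation) for the proportion.

For 90% confidence, z* = 1.645 (from standard normal table)

Standard error: SE = √(p̂(1-p̂)/n) = √(0.490000×0.510000/100) = 0.04999000

Margin of error: E = z* × SE = 1.645 × 0.04999000 = 0.082234

Z-interval: p̂ ± E = 0.490000 ± 0.082234 = (0.407766, 0.572234)

Rounded to 4 decimal places:

(0.4078, 0.5722)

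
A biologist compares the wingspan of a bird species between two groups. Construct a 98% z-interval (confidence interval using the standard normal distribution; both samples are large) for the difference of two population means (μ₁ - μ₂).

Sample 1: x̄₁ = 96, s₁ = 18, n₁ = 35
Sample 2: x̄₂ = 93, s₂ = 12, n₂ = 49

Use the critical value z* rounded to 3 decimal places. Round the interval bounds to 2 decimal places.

Both samples are large (n₁ = 35 ≥ 30, n₂ = 49 ≥ 30), so a z-interval for the difference of means applies.

Point estimate: x̄₁ - x̄₂ = 96 - 93 = 3

Standard error: SE = √(s₁²/n₁ + s₂²/n₂)
= √(18²/35 + 12²/49)
= √(9.257143 + 2.938776)
= 3.492266

For 98% confidence, z* = 2.326 (from standard normal table)
Margin of error: E = z* × SE = 2.326 × 3.492266 = 8.1230

Z-interval: (x̄₁ - x̄₂) ± E = 3 ± 8.1230 = (-5.1230, 11.1230)

Rounded to 2 decimal places:

(-5.12, 11.12)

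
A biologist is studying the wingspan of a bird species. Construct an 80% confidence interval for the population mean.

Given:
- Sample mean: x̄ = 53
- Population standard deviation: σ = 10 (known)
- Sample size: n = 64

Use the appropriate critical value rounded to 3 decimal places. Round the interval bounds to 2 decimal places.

The population standard deviation σ is known, so use a z-interval (standard normal critical value).

For 80% confidence, z* = 1.282 (from standard normal table)

Standard error: SE = σ/√n = 10/√64 = 1.250000

Margin of error: E = z* × SE = 1.282 × 1.250000 = 1.6025

Z-interval: x̄ ± E = 53 ± 1.6025 = (51.3975, 54.6025)

Rounded to 2 decimal places:

(51.40, 54.60)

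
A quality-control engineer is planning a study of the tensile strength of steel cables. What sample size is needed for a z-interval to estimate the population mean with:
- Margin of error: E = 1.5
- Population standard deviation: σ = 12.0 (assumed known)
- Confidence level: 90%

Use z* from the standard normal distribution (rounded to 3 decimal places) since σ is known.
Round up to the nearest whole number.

Using z* since population σ is known (z-interval formula).

For 90% confidence, z* = 1.645 (from standard normal table)

Sample size formula for z-interval: n = (z*σ/E)²

n = (1.645 × 12.0 / 1.5)²
  = (13.160000)²
  = 173.1856

Round up to the nearest whole number: n = 174

174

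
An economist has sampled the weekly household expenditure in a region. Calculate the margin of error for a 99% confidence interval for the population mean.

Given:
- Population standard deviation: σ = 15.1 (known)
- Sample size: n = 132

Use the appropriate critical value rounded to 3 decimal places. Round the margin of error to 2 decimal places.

The population standard deviation σ is known, so use the z-interval margin of error formula.

For 99% confidence, z* = 2.576 (from standard normal table)

Margin of error formula for z-interval: E = z* × σ/√n

E = 2.576 × 15.1/√132
  = 2.576 × 1.314286
  = 3.3856

Rounded to 2 decimal places:

3.39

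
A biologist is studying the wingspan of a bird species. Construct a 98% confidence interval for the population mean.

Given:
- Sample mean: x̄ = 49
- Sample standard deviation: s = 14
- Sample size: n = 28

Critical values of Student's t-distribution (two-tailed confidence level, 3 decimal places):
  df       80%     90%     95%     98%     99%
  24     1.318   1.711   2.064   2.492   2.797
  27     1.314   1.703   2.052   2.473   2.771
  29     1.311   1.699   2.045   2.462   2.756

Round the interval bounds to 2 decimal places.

The population standard deviation σ is unknown (only the sample standard deviation s is given), so use a t-interval with df = n - 1 = 28 - 1 = 27.

For 98% confidence with df = 27, t* = 2.473 (from t-table)

Standard error: SE = s/√n = 14/√28 = 2.645751

Margin of error: E = t* × SE = 2.473 × 2.645751 = 6.5429

T-interval: x̄ ± E = 49 ± 6.5429 = (42.4571, 55.5429)

Rounded to 2 decimal places:

(42.46, 55.54)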